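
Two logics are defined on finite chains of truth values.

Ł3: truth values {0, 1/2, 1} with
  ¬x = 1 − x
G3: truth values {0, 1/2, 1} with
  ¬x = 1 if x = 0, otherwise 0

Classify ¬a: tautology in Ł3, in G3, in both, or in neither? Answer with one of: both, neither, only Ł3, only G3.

In Ł3: at a = 1/2 the value is 1/2 — not a tautology.
In G3: at a = 1/2 the value is 0 — not a tautology.

neither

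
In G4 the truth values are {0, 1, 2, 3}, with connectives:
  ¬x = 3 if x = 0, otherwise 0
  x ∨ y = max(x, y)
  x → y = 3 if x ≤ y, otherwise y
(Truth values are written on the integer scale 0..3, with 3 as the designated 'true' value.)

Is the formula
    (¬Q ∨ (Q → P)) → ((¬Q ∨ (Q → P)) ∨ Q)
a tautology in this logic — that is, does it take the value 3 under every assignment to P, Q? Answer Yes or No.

P = 0, Q = 0 ↦ 3
P = 0, Q = 1 ↦ 3
P = 0, Q = 2 ↦ 3
P = 0, Q = 3 ↦ 3
P = 1, Q = 0 ↦ 3
P = 1, Q = 1 ↦ 3
P = 1, Q = 2 ↦ 3
P = 1, Q = 3 ↦ 3
P = 2, Q = 0 ↦ 3
P = 2, Q = 1 ↦ 3
P = 2, Q = 2 ↦ 3
P = 2, Q = 3 ↦ 3
P = 3, Q = 0 ↦ 3
P = 3, Q = 1 ↦ 3
P = 3, Q = 2 ↦ 3
P = 3, Q = 3 ↦ 3
Every assignment gives a value ≥ 3.

Yes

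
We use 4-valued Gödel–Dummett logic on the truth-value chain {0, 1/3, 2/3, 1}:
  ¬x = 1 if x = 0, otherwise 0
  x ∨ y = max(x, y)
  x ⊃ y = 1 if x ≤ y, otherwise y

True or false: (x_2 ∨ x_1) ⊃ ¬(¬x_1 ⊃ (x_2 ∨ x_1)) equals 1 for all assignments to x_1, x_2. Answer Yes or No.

Counterexample: take x_1 = 0, x_2 = 1/3.
x_2 ∨ x_1 = 1/3 ∨ 0 = 1/3
¬x_1 = ¬0 = 1
¬x_1 ⊃ (x_2 ∨ x_1) = 1 ⊃ 1/3 = 1/3
¬(¬x_1 ⊃ (x_2 ∨ x_1)) = ¬1/3 = 0
(x_2 ∨ x_1) ⊃ ¬(¬x_1 ⊃ (x_2 ∨ x_1)) = 1/3 ⊃ 0 = 0
This gives 0 ≠ 1.

No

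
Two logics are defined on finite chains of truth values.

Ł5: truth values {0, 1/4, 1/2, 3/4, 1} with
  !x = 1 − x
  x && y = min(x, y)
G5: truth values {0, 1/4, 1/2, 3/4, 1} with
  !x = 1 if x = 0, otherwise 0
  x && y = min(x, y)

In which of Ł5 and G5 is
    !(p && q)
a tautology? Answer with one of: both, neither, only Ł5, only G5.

neither

In Ł5: at p = 1/4, q = 1/4 the value is 3/4 — not a tautology.
In G5: at p = 1/4, q = 1/4 the value is 0 — not a tautology.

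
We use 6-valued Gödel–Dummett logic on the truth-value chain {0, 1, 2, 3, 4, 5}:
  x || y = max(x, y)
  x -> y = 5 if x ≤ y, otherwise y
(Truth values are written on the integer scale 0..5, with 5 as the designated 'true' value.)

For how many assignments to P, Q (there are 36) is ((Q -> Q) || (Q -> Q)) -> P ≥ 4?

12

value 5: 6 assignments (counts)
value 4: 6 assignments (counts)
value 3: 6 assignments
value 2: 6 assignments
value 1: 6 assignments
value 0: 6 assignments
So 12 of the 36 assignments meet the threshold.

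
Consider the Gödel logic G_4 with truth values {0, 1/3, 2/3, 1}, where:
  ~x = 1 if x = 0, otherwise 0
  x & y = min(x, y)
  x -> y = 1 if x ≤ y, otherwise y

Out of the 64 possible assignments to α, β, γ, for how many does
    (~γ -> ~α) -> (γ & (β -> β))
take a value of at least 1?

28

value 1: 28 assignments (counts)
value 2/3: 16 assignments
value 1/3: 16 assignments
value 0: 4 assignments
So 28 of the 64 assignments meet the threshold.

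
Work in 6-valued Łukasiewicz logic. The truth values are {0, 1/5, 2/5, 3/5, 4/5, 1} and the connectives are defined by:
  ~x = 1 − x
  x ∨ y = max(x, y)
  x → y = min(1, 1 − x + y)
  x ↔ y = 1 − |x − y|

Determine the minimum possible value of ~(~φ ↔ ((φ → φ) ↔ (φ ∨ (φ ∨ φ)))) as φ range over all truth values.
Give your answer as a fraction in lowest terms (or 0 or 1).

1/5

Take φ = 2/5:
~φ = ~2/5 = 3/5
φ → φ = 2/5 → 2/5 = 1
φ ∨ φ = 2/5 ∨ 2/5 = 2/5
φ ∨ (φ ∨ φ) = 2/5 ∨ 2/5 = 2/5
(φ → φ) ↔ (φ ∨ (φ ∨ φ)) = 1 ↔ 2/5 = 2/5
~φ ↔ ((φ → φ) ↔ (φ ∨ (φ ∨ φ))) = 3/5 ↔ 2/5 = 4/5
~(~φ ↔ ((φ → φ) ↔ (φ ∨ (φ ∨ φ)))) = ~4/5 = 1/5
No assignment yields a value below 1/5, so this is the minimum.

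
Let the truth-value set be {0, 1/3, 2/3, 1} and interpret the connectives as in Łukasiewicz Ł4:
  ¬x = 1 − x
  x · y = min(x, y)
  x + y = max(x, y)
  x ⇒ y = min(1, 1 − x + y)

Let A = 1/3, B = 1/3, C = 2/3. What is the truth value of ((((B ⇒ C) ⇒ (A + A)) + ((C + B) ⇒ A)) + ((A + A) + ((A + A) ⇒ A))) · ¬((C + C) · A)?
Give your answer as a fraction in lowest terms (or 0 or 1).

2/3

B ⇒ C = 1/3 ⇒ 2/3 = 1
A + A = 1/3 + 1/3 = 1/3
(B ⇒ C) ⇒ (A + A) = 1 ⇒ 1/3 = 1/3
C + B = 2/3 + 1/3 = 2/3
(C + B) ⇒ A = 2/3 ⇒ 1/3 = 2/3
((B ⇒ C) ⇒ (A + A)) + ((C + B) ⇒ A) = 1/3 + 2/3 = 2/3
A + A = 1/3 + 1/3 = 1/3
A + A = 1/3 + 1/3 = 1/3
(A + A) ⇒ A = 1/3 ⇒ 1/3 = 1
(A + A) + ((A + A) ⇒ A) = 1/3 + 1 = 1
(((B ⇒ C) ⇒ (A + A)) + ((C + B) ⇒ A)) + ((A + A) + ((A + A) ⇒ A)) = 2/3 + 1 = 1
C + C = 2/3 + 2/3 = 2/3
(C + C) · A = 2/3 · 1/3 = 1/3
¬((C + C) · A) = ¬1/3 = 2/3
((((B ⇒ C) ⇒ (A + A)) + ((C + B) ⇒ A)) + ((A + A) + ((A + A) ⇒ A))) · ¬((C + C) · A) = 1 · 2/3 = 2/3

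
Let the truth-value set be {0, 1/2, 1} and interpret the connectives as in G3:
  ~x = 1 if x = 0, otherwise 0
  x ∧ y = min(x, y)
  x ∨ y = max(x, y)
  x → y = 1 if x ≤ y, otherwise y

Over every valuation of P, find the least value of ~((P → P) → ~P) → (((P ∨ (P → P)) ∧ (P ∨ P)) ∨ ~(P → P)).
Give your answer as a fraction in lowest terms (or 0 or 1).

Take P = 1/2:
P → P = 1/2 → 1/2 = 1
~P = ~1/2 = 0
(P → P) → ~P = 1 → 0 = 0
~((P → P) → ~P) = ~0 = 1
P → P = 1/2 → 1/2 = 1
P ∨ (P → P) = 1/2 ∨ 1 = 1
P ∨ P = 1/2 ∨ 1/2 = 1/2
(P ∨ (P → P)) ∧ (P ∨ P) = 1 ∧ 1/2 = 1/2
P → P = 1/2 → 1/2 = 1
~(P → P) = ~1 = 0
((P ∨ (P → P)) ∧ (P ∨ P)) ∨ ~(P → P) = 1/2 ∨ 0 = 1/2
~((P → P) → ~P) → (((P ∨ (P → P)) ∧ (P ∨ P)) ∨ ~(P → P)) = 1 → 1/2 = 1/2
No assignment yields a value below 1/2, so this is the minimum.

1/2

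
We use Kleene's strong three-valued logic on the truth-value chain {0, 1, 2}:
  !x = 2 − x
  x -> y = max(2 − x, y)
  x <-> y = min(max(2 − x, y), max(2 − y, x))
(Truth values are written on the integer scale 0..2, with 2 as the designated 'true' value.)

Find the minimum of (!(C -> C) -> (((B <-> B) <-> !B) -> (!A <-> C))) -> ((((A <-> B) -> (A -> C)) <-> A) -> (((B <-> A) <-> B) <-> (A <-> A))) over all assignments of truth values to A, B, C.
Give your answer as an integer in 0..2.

Take A = 1, B = 0, C = 0:
C -> C = 0 -> 0 = 2
!(C -> C) = !2 = 0
B <-> B = 0 <-> 0 = 2
!B = !0 = 2
(B <-> B) <-> !B = 2 <-> 2 = 2
!A = !1 = 1
!A <-> C = 1 <-> 0 = 1
((B <-> B) <-> !B) -> (!A <-> C) = 2 -> 1 = 1
!(C -> C) -> (((B <-> B) <-> !B) -> (!A <-> C)) = 0 -> 1 = 2
A <-> B = 1 <-> 0 = 1
A -> C = 1 -> 0 = 1
(A <-> B) -> (A -> C) = 1 -> 1 = 1
((A <-> B) -> (A -> C)) <-> A = 1 <-> 1 = 1
B <-> A = 0 <-> 1 = 1
(B <-> A) <-> B = 1 <-> 0 = 1
A <-> A = 1 <-> 1 = 1
((B <-> A) <-> B) <-> (A <-> A) = 1 <-> 1 = 1
(((A <-> B) -> (A -> C)) <-> A) -> (((B <-> A) <-> B) <-> (A <-> A)) = 1 -> 1 = 1
(!(C -> C) -> (((B <-> B) <-> !B) -> (!A <-> C))) -> ((((A <-> B) -> (A -> C)) <-> A) -> (((B <-> A) <-> B) <-> (A <-> A))) = 2 -> 1 = 1
No assignment yields a value below 1, so this is the minimum.

1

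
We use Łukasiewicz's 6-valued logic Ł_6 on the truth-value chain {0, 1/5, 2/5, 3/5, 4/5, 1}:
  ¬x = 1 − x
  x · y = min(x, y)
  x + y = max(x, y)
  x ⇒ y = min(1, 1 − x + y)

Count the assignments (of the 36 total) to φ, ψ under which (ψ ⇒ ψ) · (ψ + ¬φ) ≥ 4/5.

20

value 1: 11 assignments (counts)
value 4/5: 9 assignments (counts)
value 3/5: 7 assignments
value 2/5: 5 assignments
value 1/5: 3 assignments
value 0: 1 assignment
So 20 of the 36 assignments meet the threshold.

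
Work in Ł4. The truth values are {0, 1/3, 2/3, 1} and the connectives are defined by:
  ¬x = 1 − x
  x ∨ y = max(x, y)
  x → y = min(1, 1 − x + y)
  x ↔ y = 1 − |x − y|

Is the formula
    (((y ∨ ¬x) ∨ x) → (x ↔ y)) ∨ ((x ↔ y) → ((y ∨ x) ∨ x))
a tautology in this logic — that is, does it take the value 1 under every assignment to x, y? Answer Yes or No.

Counterexample: take x = 0, y = 1/3.
¬x = ¬0 = 1
y ∨ ¬x = 1/3 ∨ 1 = 1
(y ∨ ¬x) ∨ x = 1 ∨ 0 = 1
x ↔ y = 0 ↔ 1/3 = 2/3
((y ∨ ¬x) ∨ x) → (x ↔ y) = 1 → 2/3 = 2/3
x ↔ y = 0 ↔ 1/3 = 2/3
y ∨ x = 1/3 ∨ 0 = 1/3
(y ∨ x) ∨ x = 1/3 ∨ 0 = 1/3
(x ↔ y) → ((y ∨ x) ∨ x) = 2/3 → 1/3 = 2/3
(((y ∨ ¬x) ∨ x) → (x ↔ y)) ∨ ((x ↔ y) → ((y ∨ x) ∨ x)) = 2/3 ∨ 2/3 = 2/3
This gives 2/3 ≠ 1.

No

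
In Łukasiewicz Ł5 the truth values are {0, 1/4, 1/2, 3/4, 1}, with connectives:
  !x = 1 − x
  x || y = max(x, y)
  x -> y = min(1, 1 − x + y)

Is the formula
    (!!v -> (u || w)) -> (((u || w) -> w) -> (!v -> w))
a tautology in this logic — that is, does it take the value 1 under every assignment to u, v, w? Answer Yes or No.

Counterexample: take u = 0, v = 0, w = 0.
!v = !0 = 1
!!v = !1 = 0
u || w = 0 || 0 = 0
!!v -> (u || w) = 0 -> 0 = 1
u || w = 0 || 0 = 0
(u || w) -> w = 0 -> 0 = 1
!v = !0 = 1
!v -> w = 1 -> 0 = 0
((u || w) -> w) -> (!v -> w) = 1 -> 0 = 0
(!!v -> (u || w)) -> (((u || w) -> w) -> (!v -> w)) = 1 -> 0 = 0
This gives 0 ≠ 1.

No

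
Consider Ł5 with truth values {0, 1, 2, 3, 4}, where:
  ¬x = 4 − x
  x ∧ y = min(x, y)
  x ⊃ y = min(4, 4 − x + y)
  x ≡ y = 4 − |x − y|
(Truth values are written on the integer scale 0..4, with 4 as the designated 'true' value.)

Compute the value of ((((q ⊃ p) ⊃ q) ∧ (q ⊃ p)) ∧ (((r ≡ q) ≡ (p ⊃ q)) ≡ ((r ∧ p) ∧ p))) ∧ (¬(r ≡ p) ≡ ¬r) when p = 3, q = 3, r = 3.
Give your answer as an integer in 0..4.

3

q ⊃ p = 3 ⊃ 3 = 4
(q ⊃ p) ⊃ q = 4 ⊃ 3 = 3
q ⊃ p = 3 ⊃ 3 = 4
((q ⊃ p) ⊃ q) ∧ (q ⊃ p) = 3 ∧ 4 = 3
r ≡ q = 3 ≡ 3 = 4
p ⊃ q = 3 ⊃ 3 = 4
(r ≡ q) ≡ (p ⊃ q) = 4 ≡ 4 = 4
r ∧ p = 3 ∧ 3 = 3
(r ∧ p) ∧ p = 3 ∧ 3 = 3
((r ≡ q) ≡ (p ⊃ q)) ≡ ((r ∧ p) ∧ p) = 4 ≡ 3 = 3
(((q ⊃ p) ⊃ q) ∧ (q ⊃ p)) ∧ (((r ≡ q) ≡ (p ⊃ q)) ≡ ((r ∧ p) ∧ p)) = 3 ∧ 3 = 3
r ≡ p = 3 ≡ 3 = 4
¬(r ≡ p) = ¬4 = 0
¬r = ¬3 = 1
¬(r ≡ p) ≡ ¬r = 0 ≡ 1 = 3
((((q ⊃ p) ⊃ q) ∧ (q ⊃ p)) ∧ (((r ≡ q) ≡ (p ⊃ q)) ≡ ((r ∧ p) ∧ p))) ∧ (¬(r ≡ p) ≡ ¬r) = 3 ∧ 3 = 3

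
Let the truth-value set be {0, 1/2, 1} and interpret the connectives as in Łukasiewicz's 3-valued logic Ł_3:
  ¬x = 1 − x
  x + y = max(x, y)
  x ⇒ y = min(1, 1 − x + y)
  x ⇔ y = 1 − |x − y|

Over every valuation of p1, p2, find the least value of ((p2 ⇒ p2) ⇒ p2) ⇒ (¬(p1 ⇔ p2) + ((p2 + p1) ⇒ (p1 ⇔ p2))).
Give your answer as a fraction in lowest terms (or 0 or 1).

1/2

Take p1 = 1/2, p2 = 1:
p2 ⇒ p2 = 1 ⇒ 1 = 1
(p2 ⇒ p2) ⇒ p2 = 1 ⇒ 1 = 1
p1 ⇔ p2 = 1/2 ⇔ 1 = 1/2
¬(p1 ⇔ p2) = ¬1/2 = 1/2
p2 + p1 = 1 + 1/2 = 1
p1 ⇔ p2 = 1/2 ⇔ 1 = 1/2
(p2 + p1) ⇒ (p1 ⇔ p2) = 1 ⇒ 1/2 = 1/2
¬(p1 ⇔ p2) + ((p2 + p1) ⇒ (p1 ⇔ p2)) = 1/2 + 1/2 = 1/2
((p2 ⇒ p2) ⇒ p2) ⇒ (¬(p1 ⇔ p2) + ((p2 + p1) ⇒ (p1 ⇔ p2))) = 1 ⇒ 1/2 = 1/2
No assignment yields a value below 1/2, so this is the minimum.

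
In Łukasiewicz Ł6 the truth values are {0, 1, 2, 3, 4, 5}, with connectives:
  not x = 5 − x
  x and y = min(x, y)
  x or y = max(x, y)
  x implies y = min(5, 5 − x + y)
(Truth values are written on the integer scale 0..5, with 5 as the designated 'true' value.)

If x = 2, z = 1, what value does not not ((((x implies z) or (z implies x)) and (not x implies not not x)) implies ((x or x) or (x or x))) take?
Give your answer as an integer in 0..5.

3

x implies z = 2 implies 1 = 4
z implies x = 1 implies 2 = 5
(x implies z) or (z implies x) = 4 or 5 = 5
not x = not 2 = 3
not x = not 2 = 3
not not x = not 3 = 2
not x implies not not x = 3 implies 2 = 4
((x implies z) or (z implies x)) and (not x implies not not x) = 5 and 4 = 4
x or x = 2 or 2 = 2
x or x = 2 or 2 = 2
(x or x) or (x or x) = 2 or 2 = 2
(((x implies z) or (z implies x)) and (not x implies not not x)) implies ((x or x) or (x or x)) = 4 implies 2 = 3
not ((((x implies z) or (z implies x)) and (not x implies not not x)) implies ((x or x) or (x or x))) = not 3 = 2
not not ((((x implies z) or (z implies x)) and (not x implies not not x)) implies ((x or x) or (x or x))) = not 2 = 3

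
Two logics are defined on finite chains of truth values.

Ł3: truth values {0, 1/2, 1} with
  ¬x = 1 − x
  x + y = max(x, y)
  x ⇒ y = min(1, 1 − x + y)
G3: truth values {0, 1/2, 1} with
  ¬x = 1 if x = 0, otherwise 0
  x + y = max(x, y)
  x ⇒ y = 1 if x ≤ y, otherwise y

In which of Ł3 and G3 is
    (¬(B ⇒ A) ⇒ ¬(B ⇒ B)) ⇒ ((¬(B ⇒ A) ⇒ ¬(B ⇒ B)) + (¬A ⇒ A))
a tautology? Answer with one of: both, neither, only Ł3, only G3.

both

In Ł3: every assignment gives 1 — tautology.
In G3: every assignment gives 1 — tautology.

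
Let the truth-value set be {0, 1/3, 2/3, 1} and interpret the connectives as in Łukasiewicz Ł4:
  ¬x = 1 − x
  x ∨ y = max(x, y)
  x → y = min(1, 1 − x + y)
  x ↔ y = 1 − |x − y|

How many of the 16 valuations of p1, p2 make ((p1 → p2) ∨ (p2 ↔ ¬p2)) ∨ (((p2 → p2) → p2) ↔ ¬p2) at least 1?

10

p1 = 0, p2 = 0 ↦ 1  ≥
p1 = 0, p2 = 1/3 ↦ 1  ≥
p1 = 0, p2 = 2/3 ↦ 1  ≥
p1 = 0, p2 = 1 ↦ 1  ≥
p1 = 1/3, p2 = 0 ↦ 2/3  <
p1 = 1/3, p2 = 1/3 ↦ 1  ≥
p1 = 1/3, p2 = 2/3 ↦ 1  ≥
p1 = 1/3, p2 = 1 ↦ 1  ≥
p1 = 2/3, p2 = 0 ↦ 1/3  <
p1 = 2/3, p2 = 1/3 ↦ 2/3  <
p1 = 2/3, p2 = 2/3 ↦ 1  ≥
p1 = 2/3, p2 = 1 ↦ 1  ≥
p1 = 1, p2 = 0 ↦ 0  <
p1 = 1, p2 = 1/3 ↦ 2/3  <
p1 = 1, p2 = 2/3 ↦ 2/3  <
p1 = 1, p2 = 1 ↦ 1  ≥
So 10 of the 16 assignments meet the threshold.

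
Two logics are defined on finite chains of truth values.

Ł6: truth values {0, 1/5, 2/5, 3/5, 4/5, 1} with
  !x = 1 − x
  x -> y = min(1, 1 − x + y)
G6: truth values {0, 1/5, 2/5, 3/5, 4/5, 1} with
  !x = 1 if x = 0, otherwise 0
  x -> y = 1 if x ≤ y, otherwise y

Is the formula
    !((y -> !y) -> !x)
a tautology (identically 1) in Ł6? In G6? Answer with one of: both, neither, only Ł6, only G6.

In Ł6: at x = 0, y = 0 the value is 0 — not a tautology.
In G6: at x = 0, y = 0 the value is 0 — not a tautology.

neither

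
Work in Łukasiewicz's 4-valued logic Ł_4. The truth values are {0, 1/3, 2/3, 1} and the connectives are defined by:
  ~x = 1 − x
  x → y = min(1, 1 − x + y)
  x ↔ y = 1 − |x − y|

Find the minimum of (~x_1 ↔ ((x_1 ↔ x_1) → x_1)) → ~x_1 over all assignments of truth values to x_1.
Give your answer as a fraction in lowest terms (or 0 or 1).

2/3

Take x_1 = 2/3:
~x_1 = ~2/3 = 1/3
x_1 ↔ x_1 = 2/3 ↔ 2/3 = 1
(x_1 ↔ x_1) → x_1 = 1 → 2/3 = 2/3
~x_1 ↔ ((x_1 ↔ x_1) → x_1) = 1/3 ↔ 2/3 = 2/3
~x_1 = ~2/3 = 1/3
(~x_1 ↔ ((x_1 ↔ x_1) → x_1)) → ~x_1 = 2/3 → 1/3 = 2/3
No assignment yields a value below 2/3, so this is the minimum.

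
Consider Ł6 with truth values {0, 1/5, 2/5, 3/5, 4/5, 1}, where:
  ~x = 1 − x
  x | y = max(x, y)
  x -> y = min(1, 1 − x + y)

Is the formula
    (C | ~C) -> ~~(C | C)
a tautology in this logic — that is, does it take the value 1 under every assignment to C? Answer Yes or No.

Counterexample: take C = 0.
~C = ~0 = 1
C | ~C = 0 | 1 = 1
C | C = 0 | 0 = 0
~(C | C) = ~0 = 1
~~(C | C) = ~1 = 0
(C | ~C) -> ~~(C | C) = 1 -> 0 = 0
This gives 0 ≠ 1.

No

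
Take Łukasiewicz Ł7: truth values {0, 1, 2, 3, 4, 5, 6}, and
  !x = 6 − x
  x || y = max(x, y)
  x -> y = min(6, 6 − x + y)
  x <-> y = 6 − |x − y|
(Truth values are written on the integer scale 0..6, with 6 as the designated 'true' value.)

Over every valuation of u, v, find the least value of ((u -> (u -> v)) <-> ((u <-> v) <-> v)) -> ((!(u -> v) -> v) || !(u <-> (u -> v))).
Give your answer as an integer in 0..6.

Take u = 4, v = 0:
u -> v = 4 -> 0 = 2
u -> (u -> v) = 4 -> 2 = 4
u <-> v = 4 <-> 0 = 2
(u <-> v) <-> v = 2 <-> 0 = 4
(u -> (u -> v)) <-> ((u <-> v) <-> v) = 4 <-> 4 = 6
u -> v = 4 -> 0 = 2
!(u -> v) = !2 = 4
!(u -> v) -> v = 4 -> 0 = 2
u -> v = 4 -> 0 = 2
u <-> (u -> v) = 4 <-> 2 = 4
!(u <-> (u -> v)) = !4 = 2
(!(u -> v) -> v) || !(u <-> (u -> v)) = 2 || 2 = 2
((u -> (u -> v)) <-> ((u <-> v) <-> v)) -> ((!(u -> v) -> v) || !(u <-> (u -> v))) = 6 -> 2 = 2
No assignment yields a value below 2, so this is the minimum.

2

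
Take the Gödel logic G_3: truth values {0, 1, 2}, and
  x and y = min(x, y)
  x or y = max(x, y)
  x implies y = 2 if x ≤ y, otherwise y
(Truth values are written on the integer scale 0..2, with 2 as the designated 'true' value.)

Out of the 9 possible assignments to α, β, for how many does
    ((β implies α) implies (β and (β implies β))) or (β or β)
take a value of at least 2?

α = 0, β = 0 ↦ 0  <
α = 0, β = 1 ↦ 2  ≥
α = 0, β = 2 ↦ 2  ≥
α = 1, β = 0 ↦ 0  <
α = 1, β = 1 ↦ 1  <
α = 1, β = 2 ↦ 2  ≥
α = 2, β = 0 ↦ 0  <
α = 2, β = 1 ↦ 1  <
α = 2, β = 2 ↦ 2  ≥
So 4 of the 9 assignments meet the threshold.

4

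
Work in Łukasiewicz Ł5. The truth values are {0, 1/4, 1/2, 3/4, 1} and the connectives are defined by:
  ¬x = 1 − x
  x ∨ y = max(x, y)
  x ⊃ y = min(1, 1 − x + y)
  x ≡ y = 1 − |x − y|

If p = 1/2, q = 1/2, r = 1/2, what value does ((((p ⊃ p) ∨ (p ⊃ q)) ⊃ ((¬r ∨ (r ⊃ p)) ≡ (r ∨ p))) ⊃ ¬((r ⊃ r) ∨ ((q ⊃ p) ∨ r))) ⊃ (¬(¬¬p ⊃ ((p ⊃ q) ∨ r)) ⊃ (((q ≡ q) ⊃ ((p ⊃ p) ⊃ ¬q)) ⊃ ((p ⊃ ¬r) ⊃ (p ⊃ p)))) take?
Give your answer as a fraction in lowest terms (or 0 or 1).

1

p ⊃ p = 1/2 ⊃ 1/2 = 1
p ⊃ q = 1/2 ⊃ 1/2 = 1
(p ⊃ p) ∨ (p ⊃ q) = 1 ∨ 1 = 1
¬r = ¬1/2 = 1/2
r ⊃ p = 1/2 ⊃ 1/2 = 1
¬r ∨ (r ⊃ p) = 1/2 ∨ 1 = 1
r ∨ p = 1/2 ∨ 1/2 = 1/2
(¬r ∨ (r ⊃ p)) ≡ (r ∨ p) = 1 ≡ 1/2 = 1/2
((p ⊃ p) ∨ (p ⊃ q)) ⊃ ((¬r ∨ (r ⊃ p)) ≡ (r ∨ p)) = 1 ⊃ 1/2 = 1/2
r ⊃ r = 1/2 ⊃ 1/2 = 1
q ⊃ p = 1/2 ⊃ 1/2 = 1
(q ⊃ p) ∨ r = 1 ∨ 1/2 = 1
(r ⊃ r) ∨ ((q ⊃ p) ∨ r) = 1 ∨ 1 = 1
¬((r ⊃ r) ∨ ((q ⊃ p) ∨ r)) = ¬1 = 0
(((p ⊃ p) ∨ (p ⊃ q)) ⊃ ((¬r ∨ (r ⊃ p)) ≡ (r ∨ p))) ⊃ ¬((r ⊃ r) ∨ ((q ⊃ p) ∨ r)) = 1/2 ⊃ 0 = 1/2
¬p = ¬1/2 = 1/2
¬¬p = ¬1/2 = 1/2
p ⊃ q = 1/2 ⊃ 1/2 = 1
(p ⊃ q) ∨ r = 1 ∨ 1/2 = 1
¬¬p ⊃ ((p ⊃ q) ∨ r) = 1/2 ⊃ 1 = 1
¬(¬¬p ⊃ ((p ⊃ q) ∨ r)) = ¬1 = 0
q ≡ q = 1/2 ≡ 1/2 = 1
p ⊃ p = 1/2 ⊃ 1/2 = 1
¬q = ¬1/2 = 1/2
(p ⊃ p) ⊃ ¬q = 1 ⊃ 1/2 = 1/2
(q ≡ q) ⊃ ((p ⊃ p) ⊃ ¬q) = 1 ⊃ 1/2 = 1/2
¬r = ¬1/2 = 1/2
p ⊃ ¬r = 1/2 ⊃ 1/2 = 1
p ⊃ p = 1/2 ⊃ 1/2 = 1
(p ⊃ ¬r) ⊃ (p ⊃ p) = 1 ⊃ 1 = 1
((q ≡ q) ⊃ ((p ⊃ p) ⊃ ¬q)) ⊃ ((p ⊃ ¬r) ⊃ (p ⊃ p)) = 1/2 ⊃ 1 = 1
¬(¬¬p ⊃ ((p ⊃ q) ∨ r)) ⊃ (((q ≡ q) ⊃ ((p ⊃ p) ⊃ ¬q)) ⊃ ((p ⊃ ¬r) ⊃ (p ⊃ p))) = 0 ⊃ 1 = 1
((((p ⊃ p) ∨ (p ⊃ q)) ⊃ ((¬r ∨ (r ⊃ p)) ≡ (r ∨ p))) ⊃ ¬((r ⊃ r) ∨ ((q ⊃ p) ∨ r))) ⊃ (¬(¬¬p ⊃ ((p ⊃ q) ∨ r)) ⊃ (((q ≡ q) ⊃ ((p ⊃ p) ⊃ ¬q)) ⊃ ((p ⊃ ¬r) ⊃ (p ⊃ p)))) = 1/2 ⊃ 1 = 1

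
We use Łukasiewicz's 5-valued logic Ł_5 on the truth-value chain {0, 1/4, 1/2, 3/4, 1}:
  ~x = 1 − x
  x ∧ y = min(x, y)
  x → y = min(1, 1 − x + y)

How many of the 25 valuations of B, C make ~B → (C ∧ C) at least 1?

15

value 1: 15 assignments (counts)
value 3/4: 4 assignments
value 1/2: 3 assignments
value 1/4: 2 assignments
value 0: 1 assignment
So 15 of the 25 assignments meet the threshold.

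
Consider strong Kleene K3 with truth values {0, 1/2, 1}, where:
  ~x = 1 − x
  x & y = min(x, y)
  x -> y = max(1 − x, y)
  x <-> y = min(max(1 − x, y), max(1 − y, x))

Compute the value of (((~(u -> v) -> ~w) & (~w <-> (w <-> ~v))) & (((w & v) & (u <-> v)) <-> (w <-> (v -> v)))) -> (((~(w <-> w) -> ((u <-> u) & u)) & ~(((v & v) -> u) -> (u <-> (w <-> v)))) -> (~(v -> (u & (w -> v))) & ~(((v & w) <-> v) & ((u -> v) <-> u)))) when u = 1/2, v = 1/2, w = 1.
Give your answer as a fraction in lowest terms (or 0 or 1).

1/2

u -> v = 1/2 -> 1/2 = 1/2
~(u -> v) = ~1/2 = 1/2
~w = ~1 = 0
~(u -> v) -> ~w = 1/2 -> 0 = 1/2
~w = ~1 = 0
~v = ~1/2 = 1/2
w <-> ~v = 1 <-> 1/2 = 1/2
~w <-> (w <-> ~v) = 0 <-> 1/2 = 1/2
(~(u -> v) -> ~w) & (~w <-> (w <-> ~v)) = 1/2 & 1/2 = 1/2
w & v = 1 & 1/2 = 1/2
u <-> v = 1/2 <-> 1/2 = 1/2
(w & v) & (u <-> v) = 1/2 & 1/2 = 1/2
v -> v = 1/2 -> 1/2 = 1/2
w <-> (v -> v) = 1 <-> 1/2 = 1/2
((w & v) & (u <-> v)) <-> (w <-> (v -> v)) = 1/2 <-> 1/2 = 1/2
((~(u -> v) -> ~w) & (~w <-> (w <-> ~v))) & (((w & v) & (u <-> v)) <-> (w <-> (v -> v))) = 1/2 & 1/2 = 1/2
w <-> w = 1 <-> 1 = 1
~(w <-> w) = ~1 = 0
u <-> u = 1/2 <-> 1/2 = 1/2
(u <-> u) & u = 1/2 & 1/2 = 1/2
~(w <-> w) -> ((u <-> u) & u) = 0 -> 1/2 = 1
v & v = 1/2 & 1/2 = 1/2
(v & v) -> u = 1/2 -> 1/2 = 1/2
w <-> v = 1 <-> 1/2 = 1/2
u <-> (w <-> v) = 1/2 <-> 1/2 = 1/2
((v & v) -> u) -> (u <-> (w <-> v)) = 1/2 -> 1/2 = 1/2
~(((v & v) -> u) -> (u <-> (w <-> v))) = ~1/2 = 1/2
(~(w <-> w) -> ((u <-> u) & u)) & ~(((v & v) -> u) -> (u <-> (w <-> v))) = 1 & 1/2 = 1/2
w -> v = 1 -> 1/2 = 1/2
u & (w -> v) = 1/2 & 1/2 = 1/2
v -> (u & (w -> v)) = 1/2 -> 1/2 = 1/2
~(v -> (u & (w -> v))) = ~1/2 = 1/2
v & w = 1/2 & 1 = 1/2
(v & w) <-> v = 1/2 <-> 1/2 = 1/2
u -> v = 1/2 -> 1/2 = 1/2
(u -> v) <-> u = 1/2 <-> 1/2 = 1/2
((v & w) <-> v) & ((u -> v) <-> u) = 1/2 & 1/2 = 1/2
~(((v & w) <-> v) & ((u -> v) <-> u)) = ~1/2 = 1/2
~(v -> (u & (w -> v))) & ~(((v & w) <-> v) & ((u -> v) <-> u)) = 1/2 & 1/2 = 1/2
((~(w <-> w) -> ((u <-> u) & u)) & ~(((v & v) -> u) -> (u <-> (w <-> v)))) -> (~(v -> (u & (w -> v))) & ~(((v & w) <-> v) & ((u -> v) <-> u))) = 1/2 -> 1/2 = 1/2
(((~(u -> v) -> ~w) & (~w <-> (w <-> ~v))) & (((w & v) & (u <-> v)) <-> (w <-> (v -> v)))) -> (((~(w <-> w) -> ((u <-> u) & u)) & ~(((v & v) -> u) -> (u <-> (w <-> v)))) -> (~(v -> (u & (w -> v))) & ~(((v & w) <-> v) & ((u -> v) <-> u)))) = 1/2 -> 1/2 = 1/2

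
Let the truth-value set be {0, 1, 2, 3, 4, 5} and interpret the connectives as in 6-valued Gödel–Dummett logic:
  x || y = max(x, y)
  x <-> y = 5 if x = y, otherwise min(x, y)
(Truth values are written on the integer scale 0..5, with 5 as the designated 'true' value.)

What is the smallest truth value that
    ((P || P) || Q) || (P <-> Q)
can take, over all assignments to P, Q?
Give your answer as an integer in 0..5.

Take P = 0, Q = 1:
P || P = 0 || 0 = 0
(P || P) || Q = 0 || 1 = 1
P <-> Q = 0 <-> 1 = 0
((P || P) || Q) || (P <-> Q) = 1 || 0 = 1
No assignment yields a value below 1, so this is the minimum.

1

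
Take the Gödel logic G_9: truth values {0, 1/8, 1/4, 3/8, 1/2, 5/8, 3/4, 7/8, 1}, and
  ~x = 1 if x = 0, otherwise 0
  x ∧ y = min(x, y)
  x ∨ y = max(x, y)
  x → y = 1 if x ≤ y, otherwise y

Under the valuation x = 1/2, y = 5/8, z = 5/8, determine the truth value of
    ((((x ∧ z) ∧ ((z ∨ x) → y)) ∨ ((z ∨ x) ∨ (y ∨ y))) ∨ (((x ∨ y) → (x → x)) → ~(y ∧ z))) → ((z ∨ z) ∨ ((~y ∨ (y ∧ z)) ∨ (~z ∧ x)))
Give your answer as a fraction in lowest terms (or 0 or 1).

x ∧ z = 1/2 ∧ 5/8 = 1/2
z ∨ x = 5/8 ∨ 1/2 = 5/8
(z ∨ x) → y = 5/8 → 5/8 = 1
(x ∧ z) ∧ ((z ∨ x) → y) = 1/2 ∧ 1 = 1/2
z ∨ x = 5/8 ∨ 1/2 = 5/8
y ∨ y = 5/8 ∨ 5/8 = 5/8
(z ∨ x) ∨ (y ∨ y) = 5/8 ∨ 5/8 = 5/8
((x ∧ z) ∧ ((z ∨ x) → y)) ∨ ((z ∨ x) ∨ (y ∨ y)) = 1/2 ∨ 5/8 = 5/8
x ∨ y = 1/2 ∨ 5/8 = 5/8
x → x = 1/2 → 1/2 = 1
(x ∨ y) → (x → x) = 5/8 → 1 = 1
y ∧ z = 5/8 ∧ 5/8 = 5/8
~(y ∧ z) = ~5/8 = 0
((x ∨ y) → (x → x)) → ~(y ∧ z) = 1 → 0 = 0
(((x ∧ z) ∧ ((z ∨ x) → y)) ∨ ((z ∨ x) ∨ (y ∨ y))) ∨ (((x ∨ y) → (x → x)) → ~(y ∧ z)) = 5/8 ∨ 0 = 5/8
z ∨ z = 5/8 ∨ 5/8 = 5/8
~y = ~5/8 = 0
y ∧ z = 5/8 ∧ 5/8 = 5/8
~y ∨ (y ∧ z) = 0 ∨ 5/8 = 5/8
~z = ~5/8 = 0
~z ∧ x = 0 ∧ 1/2 = 0
(~y ∨ (y ∧ z)) ∨ (~z ∧ x) = 5/8 ∨ 0 = 5/8
(z ∨ z) ∨ ((~y ∨ (y ∧ z)) ∨ (~z ∧ x)) = 5/8 ∨ 5/8 = 5/8
((((x ∧ z) ∧ ((z ∨ x) → y)) ∨ ((z ∨ x) ∨ (y ∨ y))) ∨ (((x ∨ y) → (x → x)) → ~(y ∧ z))) → ((z ∨ z) ∨ ((~y ∨ (y ∧ z)) ∨ (~z ∧ x))) = 5/8 → 5/8 = 1

1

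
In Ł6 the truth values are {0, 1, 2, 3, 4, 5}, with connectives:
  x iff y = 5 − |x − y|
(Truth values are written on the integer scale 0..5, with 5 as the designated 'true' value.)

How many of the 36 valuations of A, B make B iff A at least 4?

value 5: 6 assignments (counts)
value 4: 10 assignments (counts)
value 3: 8 assignments
value 2: 6 assignments
value 1: 4 assignments
value 0: 2 assignments
So 16 of the 36 assignments meet the threshold.

16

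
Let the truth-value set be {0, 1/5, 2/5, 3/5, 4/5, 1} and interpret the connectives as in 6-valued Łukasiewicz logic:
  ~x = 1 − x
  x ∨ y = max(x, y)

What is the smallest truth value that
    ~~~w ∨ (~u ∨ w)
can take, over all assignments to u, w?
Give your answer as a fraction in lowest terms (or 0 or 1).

3/5

Take u = 2/5, w = 2/5:
~w = ~2/5 = 3/5
~~w = ~3/5 = 2/5
~~~w = ~2/5 = 3/5
~u = ~2/5 = 3/5
~u ∨ w = 3/5 ∨ 2/5 = 3/5
~~~w ∨ (~u ∨ w) = 3/5 ∨ 3/5 = 3/5
No assignment yields a value below 3/5, so this is the minimum.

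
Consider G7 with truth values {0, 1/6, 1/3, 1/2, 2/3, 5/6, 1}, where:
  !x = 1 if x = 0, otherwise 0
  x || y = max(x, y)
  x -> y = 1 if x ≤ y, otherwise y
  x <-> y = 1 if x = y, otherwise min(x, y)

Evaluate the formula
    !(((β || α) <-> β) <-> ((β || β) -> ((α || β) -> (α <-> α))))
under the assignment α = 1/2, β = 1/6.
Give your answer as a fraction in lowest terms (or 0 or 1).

0

β || α = 1/6 || 1/2 = 1/2
(β || α) <-> β = 1/2 <-> 1/6 = 1/6
β || β = 1/6 || 1/6 = 1/6
α || β = 1/2 || 1/6 = 1/2
α <-> α = 1/2 <-> 1/2 = 1
(α || β) -> (α <-> α) = 1/2 -> 1 = 1
(β || β) -> ((α || β) -> (α <-> α)) = 1/6 -> 1 = 1
((β || α) <-> β) <-> ((β || β) -> ((α || β) -> (α <-> α))) = 1/6 <-> 1 = 1/6
!(((β || α) <-> β) <-> ((β || β) -> ((α || β) -> (α <-> α)))) = !1/6 = 0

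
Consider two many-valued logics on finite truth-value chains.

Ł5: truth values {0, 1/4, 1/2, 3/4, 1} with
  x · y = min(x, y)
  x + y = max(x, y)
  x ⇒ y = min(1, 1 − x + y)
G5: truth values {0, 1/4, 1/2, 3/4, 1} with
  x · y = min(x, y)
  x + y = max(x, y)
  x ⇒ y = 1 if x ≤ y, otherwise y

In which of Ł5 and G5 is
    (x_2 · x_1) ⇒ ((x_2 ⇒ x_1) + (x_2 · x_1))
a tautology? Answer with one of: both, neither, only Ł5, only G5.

In Ł5: every assignment gives 1 — tautology.
In G5: every assignment gives 1 — tautology.

both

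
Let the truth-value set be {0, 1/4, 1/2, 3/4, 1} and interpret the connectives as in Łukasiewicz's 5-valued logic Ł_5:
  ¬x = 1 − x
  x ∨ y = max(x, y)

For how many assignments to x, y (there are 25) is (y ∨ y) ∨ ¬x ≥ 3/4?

value 1: 9 assignments (counts)
value 3/4: 7 assignments (counts)
value 1/2: 5 assignments
value 1/4: 3 assignments
value 0: 1 assignment
So 16 of the 25 assignments meet the threshold.

16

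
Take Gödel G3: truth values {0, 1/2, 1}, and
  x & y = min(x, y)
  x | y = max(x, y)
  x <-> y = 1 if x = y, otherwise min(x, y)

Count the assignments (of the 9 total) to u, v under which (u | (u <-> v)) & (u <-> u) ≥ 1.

5

u = 0, v = 0 ↦ 1  ≥
u = 0, v = 1/2 ↦ 0  <
u = 0, v = 1 ↦ 0  <
u = 1/2, v = 0 ↦ 1/2  <
u = 1/2, v = 1/2 ↦ 1  ≥
u = 1/2, v = 1 ↦ 1/2  <
u = 1, v = 0 ↦ 1  ≥
u = 1, v = 1/2 ↦ 1  ≥
u = 1, v = 1 ↦ 1  ≥
So 5 of the 9 assignments meet the threshold.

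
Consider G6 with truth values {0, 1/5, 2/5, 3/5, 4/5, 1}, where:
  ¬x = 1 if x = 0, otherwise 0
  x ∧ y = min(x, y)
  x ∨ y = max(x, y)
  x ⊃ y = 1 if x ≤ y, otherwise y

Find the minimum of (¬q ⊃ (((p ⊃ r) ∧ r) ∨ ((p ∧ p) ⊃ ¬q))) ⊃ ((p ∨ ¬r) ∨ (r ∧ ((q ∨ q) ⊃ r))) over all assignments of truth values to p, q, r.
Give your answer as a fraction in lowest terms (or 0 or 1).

Take p = 0, q = 0, r = 1/5:
¬q = ¬0 = 1
p ⊃ r = 0 ⊃ 1/5 = 1
(p ⊃ r) ∧ r = 1 ∧ 1/5 = 1/5
p ∧ p = 0 ∧ 0 = 0
¬q = ¬0 = 1
(p ∧ p) ⊃ ¬q = 0 ⊃ 1 = 1
((p ⊃ r) ∧ r) ∨ ((p ∧ p) ⊃ ¬q) = 1/5 ∨ 1 = 1
¬q ⊃ (((p ⊃ r) ∧ r) ∨ ((p ∧ p) ⊃ ¬q)) = 1 ⊃ 1 = 1
¬r = ¬1/5 = 0
p ∨ ¬r = 0 ∨ 0 = 0
q ∨ q = 0 ∨ 0 = 0
(q ∨ q) ⊃ r = 0 ⊃ 1/5 = 1
r ∧ ((q ∨ q) ⊃ r) = 1/5 ∧ 1 = 1/5
(p ∨ ¬r) ∨ (r ∧ ((q ∨ q) ⊃ r)) = 0 ∨ 1/5 = 1/5
(¬q ⊃ (((p ⊃ r) ∧ r) ∨ ((p ∧ p) ⊃ ¬q))) ⊃ ((p ∨ ¬r) ∨ (r ∧ ((q ∨ q) ⊃ r))) = 1 ⊃ 1/5 = 1/5
No assignment yields a value below 1/5, so this is the minimum.

1/5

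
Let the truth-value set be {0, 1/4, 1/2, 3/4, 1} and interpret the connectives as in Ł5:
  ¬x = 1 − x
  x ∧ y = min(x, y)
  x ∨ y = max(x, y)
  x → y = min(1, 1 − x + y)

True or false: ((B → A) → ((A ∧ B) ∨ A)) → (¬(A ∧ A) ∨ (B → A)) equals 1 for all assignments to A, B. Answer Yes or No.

No

Counterexample: take A = 1/4, B = 1.
B → A = 1 → 1/4 = 1/4
A ∧ B = 1/4 ∧ 1 = 1/4
(A ∧ B) ∨ A = 1/4 ∨ 1/4 = 1/4
(B → A) → ((A ∧ B) ∨ A) = 1/4 → 1/4 = 1
A ∧ A = 1/4 ∧ 1/4 = 1/4
¬(A ∧ A) = ¬1/4 = 3/4
B → A = 1 → 1/4 = 1/4
¬(A ∧ A) ∨ (B → A) = 3/4 ∨ 1/4 = 3/4
((B → A) → ((A ∧ B) ∨ A)) → (¬(A ∧ A) ∨ (B → A)) = 1 → 3/4 = 3/4
This gives 3/4 ≠ 1.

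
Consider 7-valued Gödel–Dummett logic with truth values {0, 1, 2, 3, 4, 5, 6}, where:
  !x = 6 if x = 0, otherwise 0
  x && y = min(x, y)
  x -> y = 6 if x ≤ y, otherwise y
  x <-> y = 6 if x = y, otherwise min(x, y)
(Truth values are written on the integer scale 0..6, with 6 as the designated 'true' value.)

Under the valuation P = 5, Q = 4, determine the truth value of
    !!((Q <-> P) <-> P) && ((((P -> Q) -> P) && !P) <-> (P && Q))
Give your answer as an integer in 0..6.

Q <-> P = 4 <-> 5 = 4
(Q <-> P) <-> P = 4 <-> 5 = 4
!((Q <-> P) <-> P) = !4 = 0
!!((Q <-> P) <-> P) = !0 = 6
P -> Q = 5 -> 4 = 4
(P -> Q) -> P = 4 -> 5 = 6
!P = !5 = 0
((P -> Q) -> P) && !P = 6 && 0 = 0
P && Q = 5 && 4 = 4
(((P -> Q) -> P) && !P) <-> (P && Q) = 0 <-> 4 = 0
!!((Q <-> P) <-> P) && ((((P -> Q) -> P) && !P) <-> (P && Q)) = 6 && 0 = 0

0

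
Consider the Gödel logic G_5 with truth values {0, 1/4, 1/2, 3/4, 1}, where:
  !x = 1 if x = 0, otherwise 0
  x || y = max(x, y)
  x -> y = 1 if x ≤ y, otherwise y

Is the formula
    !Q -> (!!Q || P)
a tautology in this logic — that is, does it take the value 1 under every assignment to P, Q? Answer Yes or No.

Counterexample: take P = 0, Q = 0.
!Q = !0 = 1
!Q = !0 = 1
!!Q = !1 = 0
!!Q || P = 0 || 0 = 0
!Q -> (!!Q || P) = 1 -> 0 = 0
This gives 0 ≠ 1.

No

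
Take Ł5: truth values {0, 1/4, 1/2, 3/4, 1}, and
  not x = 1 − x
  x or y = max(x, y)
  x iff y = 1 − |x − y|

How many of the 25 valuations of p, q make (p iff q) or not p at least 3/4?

value 1: 9 assignments (counts)
value 3/4: 9 assignments (counts)
value 1/2: 4 assignments
value 1/4: 2 assignments
value 0: 1 assignment
So 18 of the 25 assignments meet the threshold.

18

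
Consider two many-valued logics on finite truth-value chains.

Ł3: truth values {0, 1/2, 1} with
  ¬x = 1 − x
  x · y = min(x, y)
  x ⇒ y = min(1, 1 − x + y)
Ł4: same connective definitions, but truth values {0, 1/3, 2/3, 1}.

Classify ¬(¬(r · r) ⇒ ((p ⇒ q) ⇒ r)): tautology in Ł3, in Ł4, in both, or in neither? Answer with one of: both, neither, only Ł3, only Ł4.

neither

In Ł3: at p = 0, q = 0, r = 1/2 the value is 0 — not a tautology.
In Ł4: at p = 0, q = 0, r = 1/3 the value is 1/3 — not a tautology.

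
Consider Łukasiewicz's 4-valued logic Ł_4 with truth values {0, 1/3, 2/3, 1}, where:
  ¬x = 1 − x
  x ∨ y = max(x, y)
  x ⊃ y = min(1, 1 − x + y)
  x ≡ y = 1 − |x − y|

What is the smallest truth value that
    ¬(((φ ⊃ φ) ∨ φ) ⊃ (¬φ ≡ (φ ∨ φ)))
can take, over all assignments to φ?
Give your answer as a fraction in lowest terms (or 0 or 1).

1/3

Take φ = 1/3:
φ ⊃ φ = 1/3 ⊃ 1/3 = 1
(φ ⊃ φ) ∨ φ = 1 ∨ 1/3 = 1
¬φ = ¬1/3 = 2/3
φ ∨ φ = 1/3 ∨ 1/3 = 1/3
¬φ ≡ (φ ∨ φ) = 2/3 ≡ 1/3 = 2/3
((φ ⊃ φ) ∨ φ) ⊃ (¬φ ≡ (φ ∨ φ)) = 1 ⊃ 2/3 = 2/3
¬(((φ ⊃ φ) ∨ φ) ⊃ (¬φ ≡ (φ ∨ φ))) = ¬2/3 = 1/3
No assignment yields a value below 1/3, so this is the minimum.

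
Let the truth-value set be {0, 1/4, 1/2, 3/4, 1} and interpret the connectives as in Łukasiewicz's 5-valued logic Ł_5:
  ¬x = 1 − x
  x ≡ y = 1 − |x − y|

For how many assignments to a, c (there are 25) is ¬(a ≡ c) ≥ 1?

2

value 1: 2 assignments (counts)
value 3/4: 4 assignments
value 1/2: 6 assignments
value 1/4: 8 assignments
value 0: 5 assignments
So 2 of the 25 assignments meet the threshold.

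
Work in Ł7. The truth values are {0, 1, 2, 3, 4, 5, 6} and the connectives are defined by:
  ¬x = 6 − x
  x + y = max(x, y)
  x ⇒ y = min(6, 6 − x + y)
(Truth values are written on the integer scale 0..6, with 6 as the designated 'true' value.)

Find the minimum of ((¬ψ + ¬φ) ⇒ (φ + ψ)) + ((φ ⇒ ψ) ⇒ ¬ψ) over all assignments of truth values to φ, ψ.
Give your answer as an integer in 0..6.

Take φ = 0, ψ = 3:
¬ψ = ¬3 = 3
¬φ = ¬0 = 6
¬ψ + ¬φ = 3 + 6 = 6
φ + ψ = 0 + 3 = 3
(¬ψ + ¬φ) ⇒ (φ + ψ) = 6 ⇒ 3 = 3
φ ⇒ ψ = 0 ⇒ 3 = 6
¬ψ = ¬3 = 3
(φ ⇒ ψ) ⇒ ¬ψ = 6 ⇒ 3 = 3
((¬ψ + ¬φ) ⇒ (φ + ψ)) + ((φ ⇒ ψ) ⇒ ¬ψ) = 3 + 3 = 3
No assignment yields a value below 3, so this is the minimum.

3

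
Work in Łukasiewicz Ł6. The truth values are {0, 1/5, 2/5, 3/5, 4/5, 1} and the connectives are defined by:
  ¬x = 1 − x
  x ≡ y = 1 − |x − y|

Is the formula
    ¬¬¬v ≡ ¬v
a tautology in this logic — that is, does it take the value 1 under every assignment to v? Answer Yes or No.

v = 0 ↦ 1
v = 1/5 ↦ 1
v = 2/5 ↦ 1
v = 3/5 ↦ 1
v = 4/5 ↦ 1
v = 1 ↦ 1
Every assignment gives a value ≥ 1.

Yes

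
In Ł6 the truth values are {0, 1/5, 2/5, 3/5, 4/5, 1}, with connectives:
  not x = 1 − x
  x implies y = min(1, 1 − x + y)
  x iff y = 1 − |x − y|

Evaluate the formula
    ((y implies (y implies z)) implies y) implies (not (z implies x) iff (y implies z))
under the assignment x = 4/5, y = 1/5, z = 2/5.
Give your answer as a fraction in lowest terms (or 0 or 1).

y implies z = 1/5 implies 2/5 = 1
y implies (y implies z) = 1/5 implies 1 = 1
(y implies (y implies z)) implies y = 1 implies 1/5 = 1/5
z implies x = 2/5 implies 4/5 = 1
not (z implies x) = not 1 = 0
y implies z = 1/5 implies 2/5 = 1
not (z implies x) iff (y implies z) = 0 iff 1 = 0
((y implies (y implies z)) implies y) implies (not (z implies x) iff (y implies z)) = 1/5 implies 0 = 4/5

4/5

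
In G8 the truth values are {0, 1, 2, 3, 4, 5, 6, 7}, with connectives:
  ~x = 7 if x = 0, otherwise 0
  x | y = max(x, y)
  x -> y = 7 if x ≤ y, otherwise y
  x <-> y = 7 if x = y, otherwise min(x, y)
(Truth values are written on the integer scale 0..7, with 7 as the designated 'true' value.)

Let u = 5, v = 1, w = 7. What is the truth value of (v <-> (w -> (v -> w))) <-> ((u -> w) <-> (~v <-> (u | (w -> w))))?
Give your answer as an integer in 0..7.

0

v -> w = 1 -> 7 = 7
w -> (v -> w) = 7 -> 7 = 7
v <-> (w -> (v -> w)) = 1 <-> 7 = 1
u -> w = 5 -> 7 = 7
~v = ~1 = 0
w -> w = 7 -> 7 = 7
u | (w -> w) = 5 | 7 = 7
~v <-> (u | (w -> w)) = 0 <-> 7 = 0
(u -> w) <-> (~v <-> (u | (w -> w))) = 7 <-> 0 = 0
(v <-> (w -> (v -> w))) <-> ((u -> w) <-> (~v <-> (u | (w -> w)))) = 1 <-> 0 = 0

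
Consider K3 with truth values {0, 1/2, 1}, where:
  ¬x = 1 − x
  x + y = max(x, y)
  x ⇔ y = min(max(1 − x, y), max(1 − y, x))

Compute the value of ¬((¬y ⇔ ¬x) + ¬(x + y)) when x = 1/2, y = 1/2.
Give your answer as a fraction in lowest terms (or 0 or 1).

¬y = ¬1/2 = 1/2
¬x = ¬1/2 = 1/2
¬y ⇔ ¬x = 1/2 ⇔ 1/2 = 1/2
x + y = 1/2 + 1/2 = 1/2
¬(x + y) = ¬1/2 = 1/2
(¬y ⇔ ¬x) + ¬(x + y) = 1/2 + 1/2 = 1/2
¬((¬y ⇔ ¬x) + ¬(x + y)) = ¬1/2 = 1/2

1/2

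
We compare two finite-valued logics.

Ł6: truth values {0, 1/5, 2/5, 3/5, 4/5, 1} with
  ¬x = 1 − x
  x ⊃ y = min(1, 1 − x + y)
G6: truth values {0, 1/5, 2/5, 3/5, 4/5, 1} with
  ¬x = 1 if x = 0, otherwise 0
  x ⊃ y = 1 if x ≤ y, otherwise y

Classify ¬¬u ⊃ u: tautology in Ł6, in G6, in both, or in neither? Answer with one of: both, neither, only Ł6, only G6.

only Ł6

In Ł6: every assignment gives 1 — tautology.
In G6: at u = 1/5 the value is 1/5 — not a tautology.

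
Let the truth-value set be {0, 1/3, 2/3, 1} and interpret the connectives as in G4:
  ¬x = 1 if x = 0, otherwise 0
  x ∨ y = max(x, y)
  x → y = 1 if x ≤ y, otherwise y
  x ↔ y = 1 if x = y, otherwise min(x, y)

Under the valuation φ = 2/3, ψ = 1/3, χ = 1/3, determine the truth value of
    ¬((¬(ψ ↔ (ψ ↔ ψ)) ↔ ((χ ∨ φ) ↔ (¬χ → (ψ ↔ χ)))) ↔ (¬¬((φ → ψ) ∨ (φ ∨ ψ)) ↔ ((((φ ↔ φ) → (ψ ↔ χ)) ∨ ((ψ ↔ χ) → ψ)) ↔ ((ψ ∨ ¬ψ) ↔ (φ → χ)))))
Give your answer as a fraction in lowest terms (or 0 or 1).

ψ ↔ ψ = 1/3 ↔ 1/3 = 1
ψ ↔ (ψ ↔ ψ) = 1/3 ↔ 1 = 1/3
¬(ψ ↔ (ψ ↔ ψ)) = ¬1/3 = 0
χ ∨ φ = 1/3 ∨ 2/3 = 2/3
¬χ = ¬1/3 = 0
ψ ↔ χ = 1/3 ↔ 1/3 = 1
¬χ → (ψ ↔ χ) = 0 → 1 = 1
(χ ∨ φ) ↔ (¬χ → (ψ ↔ χ)) = 2/3 ↔ 1 = 2/3
¬(ψ ↔ (ψ ↔ ψ)) ↔ ((χ ∨ φ) ↔ (¬χ → (ψ ↔ χ))) = 0 ↔ 2/3 = 0
φ → ψ = 2/3 → 1/3 = 1/3
φ ∨ ψ = 2/3 ∨ 1/3 = 2/3
(φ → ψ) ∨ (φ ∨ ψ) = 1/3 ∨ 2/3 = 2/3
¬((φ → ψ) ∨ (φ ∨ ψ)) = ¬2/3 = 0
¬¬((φ → ψ) ∨ (φ ∨ ψ)) = ¬0 = 1
φ ↔ φ = 2/3 ↔ 2/3 = 1
ψ ↔ χ = 1/3 ↔ 1/3 = 1
(φ ↔ φ) → (ψ ↔ χ) = 1 → 1 = 1
ψ ↔ χ = 1/3 ↔ 1/3 = 1
(ψ ↔ χ) → ψ = 1 → 1/3 = 1/3
((φ ↔ φ) → (ψ ↔ χ)) ∨ ((ψ ↔ χ) → ψ) = 1 ∨ 1/3 = 1
¬ψ = ¬1/3 = 0
ψ ∨ ¬ψ = 1/3 ∨ 0 = 1/3
φ → χ = 2/3 → 1/3 = 1/3
(ψ ∨ ¬ψ) ↔ (φ → χ) = 1/3 ↔ 1/3 = 1
(((φ ↔ φ) → (ψ ↔ χ)) ∨ ((ψ ↔ χ) → ψ)) ↔ ((ψ ∨ ¬ψ) ↔ (φ → χ)) = 1 ↔ 1 = 1
¬¬((φ → ψ) ∨ (φ ∨ ψ)) ↔ ((((φ ↔ φ) → (ψ ↔ χ)) ∨ ((ψ ↔ χ) → ψ)) ↔ ((ψ ∨ ¬ψ) ↔ (φ → χ))) = 1 ↔ 1 = 1
(¬(ψ ↔ (ψ ↔ ψ)) ↔ ((χ ∨ φ) ↔ (¬χ → (ψ ↔ χ)))) ↔ (¬¬((φ → ψ) ∨ (φ ∨ ψ)) ↔ ((((φ ↔ φ) → (ψ ↔ χ)) ∨ ((ψ ↔ χ) → ψ)) ↔ ((ψ ∨ ¬ψ) ↔ (φ → χ)))) = 0 ↔ 1 = 0
¬((¬(ψ ↔ (ψ ↔ ψ)) ↔ ((χ ∨ φ) ↔ (¬χ → (ψ ↔ χ)))) ↔ (¬¬((φ → ψ) ∨ (φ ∨ ψ)) ↔ ((((φ ↔ φ) → (ψ ↔ χ)) ∨ ((ψ ↔ χ) → ψ)) ↔ ((ψ ∨ ¬ψ) ↔ (φ → χ))))) = ¬0 = 1

1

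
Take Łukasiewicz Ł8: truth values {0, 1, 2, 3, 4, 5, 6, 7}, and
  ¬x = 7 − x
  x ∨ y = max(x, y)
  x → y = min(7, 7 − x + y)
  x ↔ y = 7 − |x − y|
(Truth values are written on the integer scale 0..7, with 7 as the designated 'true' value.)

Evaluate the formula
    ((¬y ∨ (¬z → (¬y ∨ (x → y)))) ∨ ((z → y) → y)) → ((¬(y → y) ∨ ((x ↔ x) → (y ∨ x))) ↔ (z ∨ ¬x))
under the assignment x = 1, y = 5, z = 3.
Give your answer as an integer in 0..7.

¬y = ¬5 = 2
¬z = ¬3 = 4
¬y = ¬5 = 2
x → y = 1 → 5 = 7
¬y ∨ (x → y) = 2 ∨ 7 = 7
¬z → (¬y ∨ (x → y)) = 4 → 7 = 7
¬y ∨ (¬z → (¬y ∨ (x → y))) = 2 ∨ 7 = 7
z → y = 3 → 5 = 7
(z → y) → y = 7 → 5 = 5
(¬y ∨ (¬z → (¬y ∨ (x → y)))) ∨ ((z → y) → y) = 7 ∨ 5 = 7
y → y = 5 → 5 = 7
¬(y → y) = ¬7 = 0
x ↔ x = 1 ↔ 1 = 7
y ∨ x = 5 ∨ 1 = 5
(x ↔ x) → (y ∨ x) = 7 → 5 = 5
¬(y → y) ∨ ((x ↔ x) → (y ∨ x)) = 0 ∨ 5 = 5
¬x = ¬1 = 6
z ∨ ¬x = 3 ∨ 6 = 6
(¬(y → y) ∨ ((x ↔ x) → (y ∨ x))) ↔ (z ∨ ¬x) = 5 ↔ 6 = 6
((¬y ∨ (¬z → (¬y ∨ (x → y)))) ∨ ((z → y) → y)) → ((¬(y → y) ∨ ((x ↔ x) → (y ∨ x))) ↔ (z ∨ ¬x)) = 7 → 6 = 6

6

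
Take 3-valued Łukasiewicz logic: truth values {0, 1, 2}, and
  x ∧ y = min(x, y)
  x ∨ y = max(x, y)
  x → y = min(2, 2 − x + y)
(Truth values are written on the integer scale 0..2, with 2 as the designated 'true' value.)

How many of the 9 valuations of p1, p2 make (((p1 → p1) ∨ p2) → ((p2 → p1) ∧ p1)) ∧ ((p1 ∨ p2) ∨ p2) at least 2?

p1 = 0, p2 = 0 ↦ 0  <
p1 = 0, p2 = 1 ↦ 0  <
p1 = 0, p2 = 2 ↦ 0  <
p1 = 1, p2 = 0 ↦ 1  <
p1 = 1, p2 = 1 ↦ 1  <
p1 = 1, p2 = 2 ↦ 1  <
p1 = 2, p2 = 0 ↦ 2  ≥
p1 = 2, p2 = 1 ↦ 2  ≥
p1 = 2, p2 = 2 ↦ 2  ≥
So 3 of the 9 assignments meet the threshold.

3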